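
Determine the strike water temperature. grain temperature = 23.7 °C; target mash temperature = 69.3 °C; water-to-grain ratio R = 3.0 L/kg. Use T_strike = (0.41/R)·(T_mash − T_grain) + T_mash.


T_strike = (0.41/3.0)·(69.3 − 23.7) + 69.3

75.5320 °C


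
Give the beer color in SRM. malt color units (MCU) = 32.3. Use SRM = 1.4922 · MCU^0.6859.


SRM = 1.4922 · 32.3^0.6859

16.1804 SRM


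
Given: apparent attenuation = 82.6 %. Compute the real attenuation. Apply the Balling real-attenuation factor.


RA = AA · 0.8192
RA = 82.6 · 0.8192

67.6659 %


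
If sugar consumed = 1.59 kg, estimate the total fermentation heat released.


Q = m_sugar · 590 kJ/kg
Q = 1.59 · 590

938.1000 kJ


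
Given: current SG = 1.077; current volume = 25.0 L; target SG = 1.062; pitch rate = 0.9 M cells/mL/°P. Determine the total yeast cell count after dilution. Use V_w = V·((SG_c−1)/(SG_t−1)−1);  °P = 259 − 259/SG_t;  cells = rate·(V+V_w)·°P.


V_w = 25.0·((1.077−1)/(1.062−1)−1) = 6.0484
V_final = 25.0 + 6.0484 = 31.0484
°P = 259 − 259/1.062 = 15.1205
cells = 0.9·31.0484·15.1205

422.5212 billion cells


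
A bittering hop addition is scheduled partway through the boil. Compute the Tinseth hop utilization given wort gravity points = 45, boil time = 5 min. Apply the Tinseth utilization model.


U = 1.65·0.000125^(GP/1000) · (1 − e^(−0.04·t))/4.15
bigness = 1.65·0.000125^(45/1000) = 1.1011
boil_factor = (1 − e^(−0.04·5))/4.15 = 0.0437
U = 1.1011 · 0.0437

0.0481


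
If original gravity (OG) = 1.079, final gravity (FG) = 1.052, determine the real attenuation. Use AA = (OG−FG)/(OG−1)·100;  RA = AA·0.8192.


AA = (1.079 − 1.052)/(1.079 − 1)·100 = 34.1772
RA = 34.1772·0.8192

27.9980 %


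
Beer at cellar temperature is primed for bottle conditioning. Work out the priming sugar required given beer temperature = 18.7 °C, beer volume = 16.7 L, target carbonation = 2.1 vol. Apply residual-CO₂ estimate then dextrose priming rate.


residual = 14.695·(0.01821 + 0.09011·e^(−0.04·T));  sugar = (target − residual)·4.0·V
residual = 14.695·(0.01821 + 0.09011·e^(−0.04·18.7)) = 0.8943
sugar = (2.1 − 0.8943)·4.0·16.7

80.5381 g


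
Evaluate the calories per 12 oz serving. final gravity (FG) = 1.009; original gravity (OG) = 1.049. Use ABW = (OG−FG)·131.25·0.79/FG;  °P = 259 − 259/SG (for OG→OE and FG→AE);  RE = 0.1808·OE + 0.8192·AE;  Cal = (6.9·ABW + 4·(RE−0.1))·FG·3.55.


ABW = (1.049 − 1.009)·131.25·0.79/1.009 = 4.1105
OE = 259 − 259/1.049 = 12.0982 °P
AE = 259 − 259/1.009 = 2.3102 °P
RE = 0.1808·12.0982 + 0.8192·2.3102 = 4.0799 °P
Cal = (6.9·4.1105 + 4·(4.0799−0.1))·1.009·3.55

158.6159 kcal


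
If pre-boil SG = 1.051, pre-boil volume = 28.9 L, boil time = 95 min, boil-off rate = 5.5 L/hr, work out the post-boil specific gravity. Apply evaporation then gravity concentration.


V_post = V_pre − rate·(t/60);  SG_post = 1 + (SG_pre−1)·V_pre/V_post
V_post = 28.9 − 5.5·(95/60) = 20.1917
SG_post = 1 + (1.051 − 1)·28.9/20.1917

1.0730


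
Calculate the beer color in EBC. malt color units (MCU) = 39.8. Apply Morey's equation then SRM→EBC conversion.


SRM = 1.4922·MCU^0.6859;  EBC = SRM·1.97
SRM = 1.4922·39.8^0.6859 = 18.6718
EBC = 18.6718·1.97

36.7835 EBC


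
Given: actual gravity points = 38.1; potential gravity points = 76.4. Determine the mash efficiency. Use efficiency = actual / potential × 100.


efficiency = 38.1 / 76.4 × 100

49.8691 %


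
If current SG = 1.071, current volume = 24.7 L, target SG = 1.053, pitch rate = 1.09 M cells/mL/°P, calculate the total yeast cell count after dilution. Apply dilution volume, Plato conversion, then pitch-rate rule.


V_w = V·((SG_c−1)/(SG_t−1)−1);  °P = 259 − 259/SG_t;  cells = rate·(V+V_w)·°P
V_w = 24.7·((1.071−1)/(1.053−1)−1) = 8.3887
V_final = 24.7 + 8.3887 = 33.0887
°P = 259 − 259/1.053 = 13.0361
cells = 1.09·33.0887·13.0361

470.1681 billion cells


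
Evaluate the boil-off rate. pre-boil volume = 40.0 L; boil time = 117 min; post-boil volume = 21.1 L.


rate = (V_pre − V_post) / (t_min/60)
rate = (40.0 − 21.1) / (117/60)

9.6923 L/hr


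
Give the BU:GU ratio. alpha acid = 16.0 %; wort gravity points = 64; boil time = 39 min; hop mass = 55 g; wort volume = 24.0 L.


U = 1.65·0.000125^(GP/1000)·(1−e^(−0.04t))/4.15;  IBU = (α/100)·m·U·1000/V;  BU:GU = IBU/GP
U = 1.65·0.000125^(64/1000)·(1−e^(−0.04·39))/4.15 = 0.1767
IBU = (16.0/100)·55·0.1767·1000/24.0 = 64.7831
BU:GU = 64.7831/64

1.0122


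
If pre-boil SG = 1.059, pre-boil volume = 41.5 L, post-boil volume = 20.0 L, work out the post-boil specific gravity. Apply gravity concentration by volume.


SG_post = 1 + (SG_pre − 1)·V_pre/V_post
pts_pre = (1.059 − 1)·1000 = 59.0000
pts_post = 59.0000·41.5/20.0 = 122.4250
SG_post = 1 + 122.4250/1000

1.1224


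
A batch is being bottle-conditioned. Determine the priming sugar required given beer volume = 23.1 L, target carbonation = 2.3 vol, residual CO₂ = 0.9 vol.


sugar = (target − residual)·4.0·V
sugar = (2.3 − 0.9)·4.0·23.1

129.3600 g


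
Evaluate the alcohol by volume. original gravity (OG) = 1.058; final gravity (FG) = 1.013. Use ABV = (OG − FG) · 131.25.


ABV = (1.058 − 1.013) · 131.25

5.9063 % ABV


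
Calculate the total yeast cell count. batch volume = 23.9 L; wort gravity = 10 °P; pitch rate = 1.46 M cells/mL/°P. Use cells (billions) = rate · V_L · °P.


cells = 1.46 · 23.9 · 10

348.9400 billion cells


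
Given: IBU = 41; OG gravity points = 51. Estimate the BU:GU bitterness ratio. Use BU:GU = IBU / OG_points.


BU:GU = 41 / 51

0.8039


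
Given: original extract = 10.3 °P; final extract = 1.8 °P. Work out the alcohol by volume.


SG = 259/(259 − P);  ABV = (OG − FG)·131.25
OG = 259/(259 − 10.3) = 1.0414
FG = 259/(259 − 1.8) = 1.0070
ABV = (1.0414 − 1.0070)·131.25

4.5172 % ABV


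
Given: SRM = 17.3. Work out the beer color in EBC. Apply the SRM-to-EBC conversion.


EBC = SRM · 1.97
EBC = 17.3 · 1.97

34.0810 EBC


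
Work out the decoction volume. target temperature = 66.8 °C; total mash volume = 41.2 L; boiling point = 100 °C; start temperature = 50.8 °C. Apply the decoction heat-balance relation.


V_dec = V_total·(T_target − T_start)/(T_boil − T_start)
V_dec = 41.2·(66.8 − 50.8)/(100 − 50.8)

13.3984 L


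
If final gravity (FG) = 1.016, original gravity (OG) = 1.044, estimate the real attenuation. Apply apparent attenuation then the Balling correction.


AA = (OG−FG)/(OG−1)·100;  RA = AA·0.8192
AA = (1.044 − 1.016)/(1.044 − 1)·100 = 63.6364
RA = 63.6364·0.8192

52.1309 %


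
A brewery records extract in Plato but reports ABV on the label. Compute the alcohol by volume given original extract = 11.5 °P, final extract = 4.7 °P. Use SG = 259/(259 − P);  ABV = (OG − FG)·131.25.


OG = 259/(259 − 11.5) = 1.0465
FG = 259/(259 − 4.7) = 1.0185
ABV = (1.0465 − 1.0185)·131.25

3.6727 % ABV


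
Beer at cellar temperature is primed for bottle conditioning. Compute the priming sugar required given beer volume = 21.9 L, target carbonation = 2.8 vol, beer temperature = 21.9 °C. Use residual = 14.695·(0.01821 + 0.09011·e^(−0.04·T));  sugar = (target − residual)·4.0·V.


residual = 14.695·(0.01821 + 0.09011·e^(−0.04·21.9)) = 0.8190
sugar = (2.8 − 0.8190)·4.0·21.9

173.5322 g


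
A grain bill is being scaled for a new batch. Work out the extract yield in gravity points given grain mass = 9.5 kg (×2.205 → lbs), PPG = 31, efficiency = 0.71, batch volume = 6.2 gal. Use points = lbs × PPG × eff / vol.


lbs = 9.5 × 2.205 = 20.9475
points = 20.9475 × 31 × 0.71 / 6.2

74.3636 points


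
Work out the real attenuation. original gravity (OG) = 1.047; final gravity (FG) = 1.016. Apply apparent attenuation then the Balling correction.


AA = (OG−FG)/(OG−1)·100;  RA = AA·0.8192
AA = (1.047 − 1.016)/(1.047 − 1)·100 = 65.9574
RA = 65.9574·0.8192

54.0323 %


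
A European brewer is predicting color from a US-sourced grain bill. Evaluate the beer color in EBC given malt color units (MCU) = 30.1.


SRM = 1.4922·MCU^0.6859;  EBC = SRM·1.97
SRM = 1.4922·30.1^0.6859 = 15.4161
EBC = 15.4161·1.97

30.3698 EBC


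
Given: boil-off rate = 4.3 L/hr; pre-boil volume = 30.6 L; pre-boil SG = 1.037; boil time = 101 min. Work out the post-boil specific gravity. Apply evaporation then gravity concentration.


V_post = V_pre − rate·(t/60);  SG_post = 1 + (SG_pre−1)·V_pre/V_post
V_post = 30.6 − 4.3·(101/60) = 23.3617
SG_post = 1 + (1.037 − 1)·30.6/23.3617

1.0485


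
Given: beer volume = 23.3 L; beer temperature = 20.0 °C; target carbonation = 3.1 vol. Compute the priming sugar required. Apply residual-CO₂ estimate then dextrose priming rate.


residual = 14.695·(0.01821 + 0.09011·e^(−0.04·T));  sugar = (target − residual)·4.0·V
residual = 14.695·(0.01821 + 0.09011·e^(−0.04·20.0)) = 0.8626
sugar = (3.1 − 0.8626)·4.0·23.3

208.5273 g


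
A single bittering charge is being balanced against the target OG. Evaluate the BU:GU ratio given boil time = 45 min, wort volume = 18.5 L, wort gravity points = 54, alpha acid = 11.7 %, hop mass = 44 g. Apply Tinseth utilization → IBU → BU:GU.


U = 1.65·0.000125^(GP/1000)·(1−e^(−0.04t))/4.15;  IBU = (α/100)·m·U·1000/V;  BU:GU = IBU/GP
U = 1.65·0.000125^(54/1000)·(1−e^(−0.04·45))/4.15 = 0.2043
IBU = (11.7/100)·44·0.2043·1000/18.5 = 56.8417
BU:GU = 56.8417/54

1.0526


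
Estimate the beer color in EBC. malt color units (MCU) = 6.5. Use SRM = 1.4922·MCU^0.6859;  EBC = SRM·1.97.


SRM = 1.4922·6.5^0.6859 = 5.3877
EBC = 5.3877·1.97

10.6138 EBC


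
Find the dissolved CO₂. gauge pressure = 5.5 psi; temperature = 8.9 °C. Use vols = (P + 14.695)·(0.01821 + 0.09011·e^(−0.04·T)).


vols = (5.5 + 14.695)·(0.01821 + 0.09011·e^(−0.04·8.9))

1.6425 volumes


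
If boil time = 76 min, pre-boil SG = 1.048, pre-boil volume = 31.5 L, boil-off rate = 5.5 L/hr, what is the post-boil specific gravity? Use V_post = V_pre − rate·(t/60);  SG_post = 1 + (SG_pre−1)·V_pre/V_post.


V_post = 31.5 − 5.5·(76/60) = 24.5333
SG_post = 1 + (1.048 − 1)·31.5/24.5333

1.0616


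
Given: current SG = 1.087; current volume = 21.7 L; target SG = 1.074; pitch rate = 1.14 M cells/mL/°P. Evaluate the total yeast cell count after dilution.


V_w = V·((SG_c−1)/(SG_t−1)−1);  °P = 259 − 259/SG_t;  cells = rate·(V+V_w)·°P
V_w = 21.7·((1.087−1)/(1.074−1)−1) = 3.8122
V_final = 21.7 + 3.8122 = 25.5122
°P = 259 − 259/1.074 = 17.8454
cells = 1.14·25.5122·17.8454

519.0143 billion cells


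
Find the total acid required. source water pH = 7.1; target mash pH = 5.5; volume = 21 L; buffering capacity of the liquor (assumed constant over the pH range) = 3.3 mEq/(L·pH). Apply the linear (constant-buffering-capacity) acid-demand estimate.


acid = buffering capacity · (pH_source − pH_target) · V
acid = 3.3 · (7.1 − 5.5) · 21

110.8800 mEq


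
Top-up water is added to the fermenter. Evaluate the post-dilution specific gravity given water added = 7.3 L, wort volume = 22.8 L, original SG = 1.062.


SG_new = 1 + (SG_old − 1)·V_old/(V_old + V_water)
pts = (1.062 − 1)·1000·22.8/(22.8 + 7.3) = 46.9635
SG_new = 1 + 46.9635/1000

1.0470


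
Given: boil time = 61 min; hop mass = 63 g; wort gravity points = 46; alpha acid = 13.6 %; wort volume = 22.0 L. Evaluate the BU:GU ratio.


U = 1.65·0.000125^(GP/1000)·(1−e^(−0.04t))/4.15;  IBU = (α/100)·m·U·1000/V;  BU:GU = IBU/GP
U = 1.65·0.000125^(46/1000)·(1−e^(−0.04·61))/4.15 = 0.2400
IBU = (13.6/100)·63·0.2400·1000/22.0 = 93.4856
BU:GU = 93.4856/46

2.0323


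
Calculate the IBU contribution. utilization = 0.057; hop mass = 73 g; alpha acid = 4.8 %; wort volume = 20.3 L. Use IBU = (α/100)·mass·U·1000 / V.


IBU = (4.8/100)·73·0.057·1000 / 20.3

9.8388 IBU


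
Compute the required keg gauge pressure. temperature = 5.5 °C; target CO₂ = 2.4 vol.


psi = vols/(0.01821 + 0.09011·e^(−0.04·T)) − 14.695
psi = 2.4/(0.01821 + 0.09011·e^(−0.04·5.5)) − 14.695

11.8170 psi


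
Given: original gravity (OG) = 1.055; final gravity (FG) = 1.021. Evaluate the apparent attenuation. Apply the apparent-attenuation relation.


AA = (OG − FG)/(OG − 1) · 100
AA = (1.055 − 1.021)/(1.055 − 1) · 100

61.8182 %


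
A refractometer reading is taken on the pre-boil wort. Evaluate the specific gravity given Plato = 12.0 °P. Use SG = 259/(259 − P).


SG = 259/(259 − 12.0)

1.0486


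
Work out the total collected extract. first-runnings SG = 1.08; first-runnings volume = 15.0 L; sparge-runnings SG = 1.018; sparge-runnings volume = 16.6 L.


total = Σ (SG_i − 1)·1000·V_i
first = (1.08 − 1)·1000·15.0 = 1200.0000
sparge = (1.018 − 1)·1000·16.6 = 298.8000
total = 1200.0000 + 298.8000

1498.8000 gravity·L


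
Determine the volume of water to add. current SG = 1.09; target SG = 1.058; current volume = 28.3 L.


V_water = V·((SG_curr − 1)/(SG_target − 1) − 1)
V_water = 28.3·((1.09 − 1)/(1.058 − 1) − 1)

15.6138 L


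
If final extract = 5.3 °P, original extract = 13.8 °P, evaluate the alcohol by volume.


SG = 259/(259 − P);  ABV = (OG − FG)·131.25
OG = 259/(259 − 13.8) = 1.0563
FG = 259/(259 − 5.3) = 1.0209
ABV = (1.0563 − 1.0209)·131.25

4.6449 % ABV


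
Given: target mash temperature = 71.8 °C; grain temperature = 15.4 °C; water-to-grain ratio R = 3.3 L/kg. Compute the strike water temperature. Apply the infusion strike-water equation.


T_strike = (0.41/R)·(T_mash − T_grain) + T_mash
T_strike = (0.41/3.3)·(71.8 − 15.4) + 71.8

78.8073 °C


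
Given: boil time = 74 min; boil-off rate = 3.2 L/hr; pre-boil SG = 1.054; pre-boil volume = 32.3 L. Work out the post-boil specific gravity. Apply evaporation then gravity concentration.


V_post = V_pre − rate·(t/60);  SG_post = 1 + (SG_pre−1)·V_pre/V_post
V_post = 32.3 − 3.2·(74/60) = 28.3533
SG_post = 1 + (1.054 − 1)·32.3/28.3533

1.0615


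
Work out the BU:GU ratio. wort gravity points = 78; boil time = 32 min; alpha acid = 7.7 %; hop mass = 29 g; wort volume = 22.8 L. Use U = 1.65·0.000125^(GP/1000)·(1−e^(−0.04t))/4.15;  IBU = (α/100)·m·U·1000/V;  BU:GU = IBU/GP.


U = 1.65·0.000125^(78/1000)·(1−e^(−0.04·32))/4.15 = 0.1424
IBU = (7.7/100)·29·0.1424·1000/22.8 = 13.9464
BU:GU = 13.9464/78

0.1788


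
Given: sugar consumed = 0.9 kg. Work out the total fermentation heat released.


Q = m_sugar · 590 kJ/kg
Q = 0.9 · 590

531.0000 kJ


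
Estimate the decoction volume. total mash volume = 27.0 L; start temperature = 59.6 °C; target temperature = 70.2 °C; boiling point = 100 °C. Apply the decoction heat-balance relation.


V_dec = V_total·(T_target − T_start)/(T_boil − T_start)
V_dec = 27.0·(70.2 − 59.6)/(100 − 59.6)

7.0842 L


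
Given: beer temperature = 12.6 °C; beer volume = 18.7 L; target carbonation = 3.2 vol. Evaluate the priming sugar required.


residual = 14.695·(0.01821 + 0.09011·e^(−0.04·T));  sugar = (target − residual)·4.0·V
residual = 14.695·(0.01821 + 0.09011·e^(−0.04·12.6)) = 1.0675
sugar = (3.2 − 1.0675)·4.0·18.7

159.5082 g


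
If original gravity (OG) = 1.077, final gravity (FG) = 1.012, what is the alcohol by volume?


ABV = (OG − FG) · 131.25
ABV = (1.077 − 1.012) · 131.25

8.5312 % ABV


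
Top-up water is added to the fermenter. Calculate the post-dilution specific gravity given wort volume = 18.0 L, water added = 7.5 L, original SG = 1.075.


SG_new = 1 + (SG_old − 1)·V_old/(V_old + V_water)
pts = (1.075 − 1)·1000·18.0/(18.0 + 7.5) = 52.9412
SG_new = 1 + 52.9412/1000

1.0529


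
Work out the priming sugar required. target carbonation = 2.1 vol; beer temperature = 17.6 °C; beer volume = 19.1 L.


residual = 14.695·(0.01821 + 0.09011·e^(−0.04·T));  sugar = (target − residual)·4.0·V
residual = 14.695·(0.01821 + 0.09011·e^(−0.04·17.6)) = 0.9225
sugar = (2.1 − 0.9225)·4.0·19.1

89.9585 g


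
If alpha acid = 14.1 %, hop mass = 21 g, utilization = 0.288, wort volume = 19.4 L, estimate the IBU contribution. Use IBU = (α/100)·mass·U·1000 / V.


IBU = (14.1/100)·21·0.288·1000 / 19.4

43.9571 IBU


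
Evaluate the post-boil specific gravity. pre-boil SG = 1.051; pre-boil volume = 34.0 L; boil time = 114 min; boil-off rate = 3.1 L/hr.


V_post = V_pre − rate·(t/60);  SG_post = 1 + (SG_pre−1)·V_pre/V_post
V_post = 34.0 − 3.1·(114/60) = 28.1100
SG_post = 1 + (1.051 − 1)·34.0/28.1100

1.0617


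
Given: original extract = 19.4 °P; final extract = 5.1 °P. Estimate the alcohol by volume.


SG = 259/(259 − P);  ABV = (OG − FG)·131.25
OG = 259/(259 − 19.4) = 1.0810
FG = 259/(259 − 5.1) = 1.0201
ABV = (1.0810 − 1.0201)·131.25

7.9907 % ABV


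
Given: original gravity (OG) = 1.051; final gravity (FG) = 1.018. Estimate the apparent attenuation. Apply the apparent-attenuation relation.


AA = (OG − FG)/(OG − 1) · 100
AA = (1.051 − 1.018)/(1.051 − 1) · 100

64.7059 %


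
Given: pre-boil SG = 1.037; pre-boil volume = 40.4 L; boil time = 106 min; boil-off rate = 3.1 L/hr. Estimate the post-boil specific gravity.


V_post = V_pre − rate·(t/60);  SG_post = 1 + (SG_pre−1)·V_pre/V_post
V_post = 40.4 − 3.1·(106/60) = 34.9233
SG_post = 1 + (1.037 − 1)·40.4/34.9233

1.0428


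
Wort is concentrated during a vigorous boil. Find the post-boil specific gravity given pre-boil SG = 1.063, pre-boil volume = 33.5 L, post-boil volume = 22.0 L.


SG_post = 1 + (SG_pre − 1)·V_pre/V_post
pts_pre = (1.063 − 1)·1000 = 63.0000
pts_post = 63.0000·33.5/22.0 = 95.9318
SG_post = 1 + 95.9318/1000

1.0959


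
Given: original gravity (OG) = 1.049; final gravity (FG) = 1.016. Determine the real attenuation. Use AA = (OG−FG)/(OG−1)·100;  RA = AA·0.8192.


AA = (1.049 − 1.016)/(1.049 − 1)·100 = 67.3469
RA = 67.3469·0.8192

55.1706 %


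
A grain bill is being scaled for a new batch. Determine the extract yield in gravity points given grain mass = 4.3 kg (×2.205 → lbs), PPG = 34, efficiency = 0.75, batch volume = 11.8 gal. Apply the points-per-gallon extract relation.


points = lbs × PPG × eff / vol
lbs = 4.3 × 2.205 = 9.4815
points = 9.4815 × 34 × 0.75 / 11.8

20.4897 points


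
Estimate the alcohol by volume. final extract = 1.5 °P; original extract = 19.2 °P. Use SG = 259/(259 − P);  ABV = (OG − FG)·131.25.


OG = 259/(259 − 19.2) = 1.0801
FG = 259/(259 − 1.5) = 1.0058
ABV = (1.0801 − 1.0058)·131.25

9.7442 % ABV


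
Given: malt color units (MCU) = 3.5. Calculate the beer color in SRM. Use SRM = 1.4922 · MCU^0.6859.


SRM = 1.4922 · 3.5^0.6859

3.5237 SRM


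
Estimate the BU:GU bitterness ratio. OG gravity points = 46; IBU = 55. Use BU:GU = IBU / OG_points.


BU:GU = 55 / 46

1.1957


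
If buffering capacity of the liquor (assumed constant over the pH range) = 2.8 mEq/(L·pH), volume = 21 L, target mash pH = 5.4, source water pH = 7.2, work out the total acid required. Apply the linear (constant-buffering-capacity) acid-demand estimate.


acid = buffering capacity · (pH_source − pH_target) · V
acid = 2.8 · (7.2 − 5.4) · 21

105.8400 mEq


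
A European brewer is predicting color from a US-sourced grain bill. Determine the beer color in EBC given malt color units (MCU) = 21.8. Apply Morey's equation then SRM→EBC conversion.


SRM = 1.4922·MCU^0.6859;  EBC = SRM·1.97
SRM = 1.4922·21.8^0.6859 = 12.3559
EBC = 12.3559·1.97

24.3411 EBC


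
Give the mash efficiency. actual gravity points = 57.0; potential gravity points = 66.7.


efficiency = actual / potential × 100
efficiency = 57.0 / 66.7 × 100

85.4573 %


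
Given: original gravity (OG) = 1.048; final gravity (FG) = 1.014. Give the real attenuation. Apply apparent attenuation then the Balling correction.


AA = (OG−FG)/(OG−1)·100;  RA = AA·0.8192
AA = (1.048 − 1.014)/(1.048 − 1)·100 = 70.8333
RA = 70.8333·0.8192

58.0267 %


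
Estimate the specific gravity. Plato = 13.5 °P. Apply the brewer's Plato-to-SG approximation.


SG = 259/(259 − P)
SG = 259/(259 − 13.5)

1.0550


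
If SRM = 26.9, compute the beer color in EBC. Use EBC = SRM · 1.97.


EBC = 26.9 · 1.97

52.9930 EBC


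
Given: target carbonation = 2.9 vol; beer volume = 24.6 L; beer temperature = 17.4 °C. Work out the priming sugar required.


residual = 14.695·(0.01821 + 0.09011·e^(−0.04·T));  sugar = (target − residual)·4.0·V
residual = 14.695·(0.01821 + 0.09011·e^(−0.04·17.4)) = 0.9278
sugar = (2.9 − 0.9278)·4.0·24.6

194.0652 g


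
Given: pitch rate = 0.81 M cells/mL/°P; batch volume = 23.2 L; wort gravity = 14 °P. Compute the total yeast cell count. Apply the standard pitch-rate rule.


cells (billions) = rate · V_L · °P
cells = 0.81 · 23.2 · 14

263.0880 billion cells


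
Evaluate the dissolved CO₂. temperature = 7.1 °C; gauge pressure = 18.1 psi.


vols = (P + 14.695)·(0.01821 + 0.09011·e^(−0.04·T))
vols = (18.1 + 14.695)·(0.01821 + 0.09011·e^(−0.04·7.1))

2.8217 volumes


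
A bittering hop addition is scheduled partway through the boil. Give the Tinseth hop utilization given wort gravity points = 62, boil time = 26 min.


U = 1.65·0.000125^(GP/1000) · (1 − e^(−0.04·t))/4.15
bigness = 1.65·0.000125^(62/1000) = 0.9451
boil_factor = (1 − e^(−0.04·26))/4.15 = 0.1558
U = 0.9451 · 0.1558

0.1472


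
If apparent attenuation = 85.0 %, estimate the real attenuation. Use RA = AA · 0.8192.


RA = 85.0 · 0.8192

69.6320 %


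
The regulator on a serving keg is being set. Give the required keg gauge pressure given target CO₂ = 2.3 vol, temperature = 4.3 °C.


psi = vols/(0.01821 + 0.09011·e^(−0.04·T)) − 14.695
psi = 2.3/(0.01821 + 0.09011·e^(−0.04·4.3)) − 14.695

9.7521 psi


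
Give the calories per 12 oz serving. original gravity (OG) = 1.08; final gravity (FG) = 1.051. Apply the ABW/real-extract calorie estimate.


ABW = (OG−FG)·131.25·0.79/FG;  °P = 259 − 259/SG (for OG→OE and FG→AE);  RE = 0.1808·OE + 0.8192·AE;  Cal = (6.9·ABW + 4·(RE−0.1))·FG·3.55
ABW = (1.08 − 1.051)·131.25·0.79/1.051 = 2.8610
OE = 259 − 259/1.08 = 19.1852 °P
AE = 259 − 259/1.051 = 12.5680 °P
RE = 0.1808·19.1852 + 0.8192·12.5680 = 13.7644 °P
Cal = (6.9·2.8610 + 4·(13.7644−0.1))·1.051·3.55

277.5854 kcal


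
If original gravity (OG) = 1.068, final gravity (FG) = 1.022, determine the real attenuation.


AA = (OG−FG)/(OG−1)·100;  RA = AA·0.8192
AA = (1.068 − 1.022)/(1.068 − 1)·100 = 67.6471
RA = 67.6471·0.8192

55.4165 %


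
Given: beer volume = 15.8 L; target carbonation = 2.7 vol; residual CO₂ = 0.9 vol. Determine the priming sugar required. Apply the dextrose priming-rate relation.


sugar = (target − residual)·4.0·V
sugar = (2.7 − 0.9)·4.0·15.8

113.7600 g


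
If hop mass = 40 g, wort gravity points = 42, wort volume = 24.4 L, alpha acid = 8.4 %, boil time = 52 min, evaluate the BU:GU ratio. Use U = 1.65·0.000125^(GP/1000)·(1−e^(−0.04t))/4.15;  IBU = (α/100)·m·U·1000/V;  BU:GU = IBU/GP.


U = 1.65·0.000125^(42/1000)·(1−e^(−0.04·52))/4.15 = 0.2385
IBU = (8.4/100)·40·0.2385·1000/24.4 = 32.8472
BU:GU = 32.8472/42

0.7821


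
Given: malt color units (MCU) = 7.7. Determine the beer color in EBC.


SRM = 1.4922·MCU^0.6859;  EBC = SRM·1.97
SRM = 1.4922·7.7^0.6859 = 6.0516
EBC = 6.0516·1.97

11.9217 EBC


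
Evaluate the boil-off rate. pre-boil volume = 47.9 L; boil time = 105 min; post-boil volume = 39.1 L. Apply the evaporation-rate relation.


rate = (V_pre − V_post) / (t_min/60)
rate = (47.9 − 39.1) / (105/60)

5.0286 L/hr


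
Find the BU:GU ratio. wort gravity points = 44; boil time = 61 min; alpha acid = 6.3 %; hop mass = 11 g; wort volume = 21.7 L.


U = 1.65·0.000125^(GP/1000)·(1−e^(−0.04t))/4.15;  IBU = (α/100)·m·U·1000/V;  BU:GU = IBU/GP
U = 1.65·0.000125^(44/1000)·(1−e^(−0.04·61))/4.15 = 0.2444
IBU = (6.3/100)·11·0.2444·1000/21.7 = 7.8049
BU:GU = 7.8049/44

0.1774


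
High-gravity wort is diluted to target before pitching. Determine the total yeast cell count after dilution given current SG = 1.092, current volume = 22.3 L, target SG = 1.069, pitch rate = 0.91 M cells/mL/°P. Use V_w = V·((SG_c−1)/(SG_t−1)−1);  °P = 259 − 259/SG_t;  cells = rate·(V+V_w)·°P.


V_w = 22.3·((1.092−1)/(1.069−1)−1) = 7.4333
V_final = 22.3 + 7.4333 = 29.7333
°P = 259 − 259/1.069 = 16.7175
cells = 0.91·29.7333·16.7175

452.3308 billion cells


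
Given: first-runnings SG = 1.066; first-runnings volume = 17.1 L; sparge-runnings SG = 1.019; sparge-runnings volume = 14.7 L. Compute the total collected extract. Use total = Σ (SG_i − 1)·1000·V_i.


first = (1.066 − 1)·1000·17.1 = 1128.6000
sparge = (1.019 − 1)·1000·14.7 = 279.3000
total = 1128.6000 + 279.3000

1407.9000 gravity·L


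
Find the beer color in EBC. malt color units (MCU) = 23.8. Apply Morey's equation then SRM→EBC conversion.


SRM = 1.4922·MCU^0.6859;  EBC = SRM·1.97
SRM = 1.4922·23.8^0.6859 = 13.1226
EBC = 13.1226·1.97

25.8516 EBC


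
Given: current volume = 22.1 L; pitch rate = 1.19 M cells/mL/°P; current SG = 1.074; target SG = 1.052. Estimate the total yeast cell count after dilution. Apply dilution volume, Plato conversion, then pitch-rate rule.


V_w = V·((SG_c−1)/(SG_t−1)−1);  °P = 259 − 259/SG_t;  cells = rate·(V+V_w)·°P
V_w = 22.1·((1.074−1)/(1.052−1)−1) = 9.3500
V_final = 22.1 + 9.3500 = 31.4500
°P = 259 − 259/1.052 = 12.8023
cells = 1.19·31.4500·12.8023

479.1318 billion cells


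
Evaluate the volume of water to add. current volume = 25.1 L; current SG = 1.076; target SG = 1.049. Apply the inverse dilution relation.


V_water = V·((SG_curr − 1)/(SG_target − 1) − 1)
V_water = 25.1·((1.076 − 1)/(1.049 − 1) − 1)

13.8306 L


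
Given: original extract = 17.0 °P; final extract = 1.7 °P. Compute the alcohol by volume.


SG = 259/(259 − P);  ABV = (OG − FG)·131.25
OG = 259/(259 − 17.0) = 1.0702
FG = 259/(259 − 1.7) = 1.0066
ABV = (1.0702 − 1.0066)·131.25

8.3529 % ABV


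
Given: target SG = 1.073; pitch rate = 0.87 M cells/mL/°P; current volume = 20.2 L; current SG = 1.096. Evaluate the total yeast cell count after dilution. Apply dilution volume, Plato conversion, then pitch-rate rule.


V_w = V·((SG_c−1)/(SG_t−1)−1);  °P = 259 − 259/SG_t;  cells = rate·(V+V_w)·°P
V_w = 20.2·((1.096−1)/(1.073−1)−1) = 6.3644
V_final = 20.2 + 6.3644 = 26.5644
°P = 259 − 259/1.073 = 17.6207
cells = 0.87·26.5644·17.6207

407.2320 billion cells


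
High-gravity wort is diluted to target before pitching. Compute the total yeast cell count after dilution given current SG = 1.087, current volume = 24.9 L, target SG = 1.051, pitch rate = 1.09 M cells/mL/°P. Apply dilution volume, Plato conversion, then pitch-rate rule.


V_w = V·((SG_c−1)/(SG_t−1)−1);  °P = 259 − 259/SG_t;  cells = rate·(V+V_w)·°P
V_w = 24.9·((1.087−1)/(1.051−1)−1) = 17.5765
V_final = 24.9 + 17.5765 = 42.4765
°P = 259 − 259/1.051 = 12.5680
cells = 1.09·42.4765·12.5680

581.8917 billion cells


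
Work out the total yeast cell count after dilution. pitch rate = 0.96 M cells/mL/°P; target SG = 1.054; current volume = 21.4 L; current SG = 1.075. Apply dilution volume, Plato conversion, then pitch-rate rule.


V_w = V·((SG_c−1)/(SG_t−1)−1);  °P = 259 − 259/SG_t;  cells = rate·(V+V_w)·°P
V_w = 21.4·((1.075−1)/(1.054−1)−1) = 8.3222
V_final = 21.4 + 8.3222 = 29.7222
°P = 259 − 259/1.054 = 13.2694
cells = 0.96·29.7222·13.2694

378.6216 billion cells


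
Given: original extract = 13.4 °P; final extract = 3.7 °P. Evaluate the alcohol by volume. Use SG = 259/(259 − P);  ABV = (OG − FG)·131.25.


OG = 259/(259 − 13.4) = 1.0546
FG = 259/(259 − 3.7) = 1.0145
ABV = (1.0546 − 1.0145)·131.25

5.2589 % ABV


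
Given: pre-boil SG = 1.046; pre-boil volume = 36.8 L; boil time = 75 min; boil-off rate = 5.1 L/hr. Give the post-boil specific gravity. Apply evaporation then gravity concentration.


V_post = V_pre − rate·(t/60);  SG_post = 1 + (SG_pre−1)·V_pre/V_post
V_post = 36.8 − 5.1·(75/60) = 30.4250
SG_post = 1 + (1.046 − 1)·36.8/30.4250

1.0556


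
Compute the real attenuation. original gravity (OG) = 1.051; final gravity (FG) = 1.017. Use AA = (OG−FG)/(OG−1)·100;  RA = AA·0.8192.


AA = (1.051 − 1.017)/(1.051 − 1)·100 = 66.6667
RA = 66.6667·0.8192

54.6133 %


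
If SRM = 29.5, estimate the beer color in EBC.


EBC = SRM · 1.97
EBC = 29.5 · 1.97

58.1150 EBC


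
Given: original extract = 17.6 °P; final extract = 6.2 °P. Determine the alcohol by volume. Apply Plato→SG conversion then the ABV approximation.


SG = 259/(259 − P);  ABV = (OG − FG)·131.25
OG = 259/(259 − 17.6) = 1.0729
FG = 259/(259 − 6.2) = 1.0245
ABV = (1.0729 − 1.0245)·131.25

6.3502 % ABV


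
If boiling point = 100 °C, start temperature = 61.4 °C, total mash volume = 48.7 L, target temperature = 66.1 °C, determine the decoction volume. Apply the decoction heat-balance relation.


V_dec = V_total·(T_target − T_start)/(T_boil − T_start)
V_dec = 48.7·(66.1 − 61.4)/(100 − 61.4)

5.9298 L


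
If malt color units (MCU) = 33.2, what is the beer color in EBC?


SRM = 1.4922·MCU^0.6859;  EBC = SRM·1.97
SRM = 1.4922·33.2^0.6859 = 16.4883
EBC = 16.4883·1.97

32.4819 EBC


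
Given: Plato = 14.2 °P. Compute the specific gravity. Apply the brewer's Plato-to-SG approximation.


SG = 259/(259 − P)
SG = 259/(259 − 14.2)

1.0580


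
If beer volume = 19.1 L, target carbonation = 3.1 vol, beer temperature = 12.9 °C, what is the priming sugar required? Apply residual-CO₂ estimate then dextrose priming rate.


residual = 14.695·(0.01821 + 0.09011·e^(−0.04·T));  sugar = (target − residual)·4.0·V
residual = 14.695·(0.01821 + 0.09011·e^(−0.04·12.9)) = 1.0580
sugar = (3.1 − 1.0580)·4.0·19.1

156.0092 g


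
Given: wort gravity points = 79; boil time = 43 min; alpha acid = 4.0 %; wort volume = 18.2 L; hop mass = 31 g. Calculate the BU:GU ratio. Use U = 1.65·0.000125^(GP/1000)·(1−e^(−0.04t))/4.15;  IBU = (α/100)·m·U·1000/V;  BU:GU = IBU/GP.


U = 1.65·0.000125^(79/1000)·(1−e^(−0.04·43))/4.15 = 0.1605
IBU = (4.0/100)·31·0.1605·1000/18.2 = 10.9333
BU:GU = 10.9333/79

0.1384


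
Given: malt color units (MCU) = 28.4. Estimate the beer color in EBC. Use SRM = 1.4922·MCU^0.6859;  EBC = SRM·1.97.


SRM = 1.4922·28.4^0.6859 = 14.8135
EBC = 14.8135·1.97

29.1826 EBC


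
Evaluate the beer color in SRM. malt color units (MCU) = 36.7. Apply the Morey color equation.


SRM = 1.4922 · MCU^0.6859
SRM = 1.4922 · 36.7^0.6859

17.6617 SRM


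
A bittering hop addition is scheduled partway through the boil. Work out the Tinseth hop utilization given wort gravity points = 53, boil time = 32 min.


U = 1.65·0.000125^(GP/1000) · (1 − e^(−0.04·t))/4.15
bigness = 1.65·0.000125^(53/1000) = 1.0248
boil_factor = (1 − e^(−0.04·32))/4.15 = 0.1740
U = 1.0248 · 0.1740

0.1783


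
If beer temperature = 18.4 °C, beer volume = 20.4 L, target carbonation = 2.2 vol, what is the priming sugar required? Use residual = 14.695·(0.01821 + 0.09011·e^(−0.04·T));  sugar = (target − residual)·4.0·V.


residual = 14.695·(0.01821 + 0.09011·e^(−0.04·18.4)) = 0.9019
sugar = (2.2 − 0.9019)·4.0·20.4

105.9244 g


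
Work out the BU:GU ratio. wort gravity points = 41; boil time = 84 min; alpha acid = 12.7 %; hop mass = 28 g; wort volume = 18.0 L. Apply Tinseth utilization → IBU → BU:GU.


U = 1.65·0.000125^(GP/1000)·(1−e^(−0.04t))/4.15;  IBU = (α/100)·m·U·1000/V;  BU:GU = IBU/GP
U = 1.65·0.000125^(41/1000)·(1−e^(−0.04·84))/4.15 = 0.2655
IBU = (12.7/100)·28·0.2655·1000/18.0 = 52.4499
BU:GU = 52.4499/41

1.2793


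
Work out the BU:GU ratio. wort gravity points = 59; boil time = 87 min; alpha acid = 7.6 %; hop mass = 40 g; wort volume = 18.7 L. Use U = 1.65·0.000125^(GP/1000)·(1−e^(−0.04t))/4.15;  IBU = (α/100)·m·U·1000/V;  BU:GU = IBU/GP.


U = 1.65·0.000125^(59/1000)·(1−e^(−0.04·87))/4.15 = 0.2268
IBU = (7.6/100)·40·0.2268·1000/18.7 = 36.8634
BU:GU = 36.8634/59

0.6248


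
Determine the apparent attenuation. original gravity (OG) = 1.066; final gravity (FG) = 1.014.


AA = (OG − FG)/(OG − 1) · 100
AA = (1.066 − 1.014)/(1.066 − 1) · 100

78.7879 %


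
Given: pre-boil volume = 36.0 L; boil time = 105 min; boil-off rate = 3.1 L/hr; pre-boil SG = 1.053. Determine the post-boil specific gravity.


V_post = V_pre − rate·(t/60);  SG_post = 1 + (SG_pre−1)·V_pre/V_post
V_post = 36.0 − 3.1·(105/60) = 30.5750
SG_post = 1 + (1.053 − 1)·36.0/30.5750

1.0624


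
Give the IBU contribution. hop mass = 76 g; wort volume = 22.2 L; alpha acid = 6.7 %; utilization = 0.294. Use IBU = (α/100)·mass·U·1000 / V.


IBU = (6.7/100)·76·0.294·1000 / 22.2

67.4346 IBU


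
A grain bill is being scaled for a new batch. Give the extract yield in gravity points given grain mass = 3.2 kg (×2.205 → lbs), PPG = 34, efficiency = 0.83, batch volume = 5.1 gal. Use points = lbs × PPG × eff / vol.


lbs = 3.2 × 2.205 = 7.0560
points = 7.0560 × 34 × 0.83 / 5.1

39.0432 points


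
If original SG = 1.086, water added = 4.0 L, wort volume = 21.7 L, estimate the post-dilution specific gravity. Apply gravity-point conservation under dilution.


SG_new = 1 + (SG_old − 1)·V_old/(V_old + V_water)
pts = (1.086 − 1)·1000·21.7/(21.7 + 4.0) = 72.6148
SG_new = 1 + 72.6148/1000

1.0726


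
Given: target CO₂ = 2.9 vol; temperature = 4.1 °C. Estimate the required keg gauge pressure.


psi = vols/(0.01821 + 0.09011·e^(−0.04·T)) − 14.695
psi = 2.9/(0.01821 + 0.09011·e^(−0.04·4.1)) − 14.695

15.9312 psi


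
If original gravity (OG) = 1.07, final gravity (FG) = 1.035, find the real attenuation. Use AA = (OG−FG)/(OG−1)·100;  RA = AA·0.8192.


AA = (1.07 − 1.035)/(1.07 − 1)·100 = 50.0000
RA = 50.0000·0.8192

40.9600 %


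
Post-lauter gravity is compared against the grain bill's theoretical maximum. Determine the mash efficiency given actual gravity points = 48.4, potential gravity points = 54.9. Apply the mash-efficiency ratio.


efficiency = actual / potential × 100
efficiency = 48.4 / 54.9 × 100

88.1603 %


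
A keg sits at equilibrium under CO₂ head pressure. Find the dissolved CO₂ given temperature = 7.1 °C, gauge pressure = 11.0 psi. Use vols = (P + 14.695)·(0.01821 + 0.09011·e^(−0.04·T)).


vols = (11.0 + 14.695)·(0.01821 + 0.09011·e^(−0.04·7.1))

2.2108 volumes


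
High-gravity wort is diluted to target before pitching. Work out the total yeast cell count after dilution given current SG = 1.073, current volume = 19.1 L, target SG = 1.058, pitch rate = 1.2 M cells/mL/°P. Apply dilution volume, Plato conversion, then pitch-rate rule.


V_w = V·((SG_c−1)/(SG_t−1)−1);  °P = 259 − 259/SG_t;  cells = rate·(V+V_w)·°P
V_w = 19.1·((1.073−1)/(1.058−1)−1) = 4.9397
V_final = 19.1 + 4.9397 = 24.0397
°P = 259 − 259/1.058 = 14.1985
cells = 1.2·24.0397·14.1985

409.5921 billion cells


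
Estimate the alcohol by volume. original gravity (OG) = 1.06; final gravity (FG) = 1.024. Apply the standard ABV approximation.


ABV = (OG − FG) · 131.25
ABV = (1.06 − 1.024) · 131.25

4.7250 % ABV


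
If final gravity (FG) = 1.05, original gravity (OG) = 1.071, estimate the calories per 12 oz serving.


ABW = (OG−FG)·131.25·0.79/FG;  °P = 259 − 259/SG (for OG→OE and FG→AE);  RE = 0.1808·OE + 0.8192·AE;  Cal = (6.9·ABW + 4·(RE−0.1))·FG·3.55
ABW = (1.071 − 1.05)·131.25·0.79/1.05 = 2.0737
OE = 259 − 259/1.071 = 17.1699 °P
AE = 259 − 259/1.05 = 12.3333 °P
RE = 0.1808·17.1699 + 0.8192·12.3333 = 13.2078 °P
Cal = (6.9·2.0737 + 4·(13.2078−0.1))·1.05·3.55

248.7735 kcal


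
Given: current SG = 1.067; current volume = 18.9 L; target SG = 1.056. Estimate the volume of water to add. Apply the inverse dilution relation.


V_water = V·((SG_curr − 1)/(SG_target − 1) − 1)
V_water = 18.9·((1.067 − 1)/(1.056 − 1) − 1)

3.7125 L


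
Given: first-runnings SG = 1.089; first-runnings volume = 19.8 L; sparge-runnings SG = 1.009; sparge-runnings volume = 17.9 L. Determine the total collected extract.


total = Σ (SG_i − 1)·1000·V_i
first = (1.089 − 1)·1000·19.8 = 1762.2000
sparge = (1.009 − 1)·1000·17.9 = 161.1000
total = 1762.2000 + 161.1000

1923.3000 gravity·L


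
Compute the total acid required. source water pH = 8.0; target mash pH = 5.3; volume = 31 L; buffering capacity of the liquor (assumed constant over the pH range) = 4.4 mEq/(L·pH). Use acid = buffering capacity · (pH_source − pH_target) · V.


acid = 4.4 · (8.0 − 5.3) · 31

368.2800 mEq


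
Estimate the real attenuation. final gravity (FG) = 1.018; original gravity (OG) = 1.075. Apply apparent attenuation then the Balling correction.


AA = (OG−FG)/(OG−1)·100;  RA = AA·0.8192
AA = (1.075 − 1.018)/(1.075 − 1)·100 = 76.0000
RA = 76.0000·0.8192

62.2592 %


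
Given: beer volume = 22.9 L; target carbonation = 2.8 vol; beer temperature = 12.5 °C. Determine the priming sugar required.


residual = 14.695·(0.01821 + 0.09011·e^(−0.04·T));  sugar = (target − residual)·4.0·V
residual = 14.695·(0.01821 + 0.09011·e^(−0.04·12.5)) = 1.0707
sugar = (2.8 − 1.0707)·4.0·22.9

158.3999 g


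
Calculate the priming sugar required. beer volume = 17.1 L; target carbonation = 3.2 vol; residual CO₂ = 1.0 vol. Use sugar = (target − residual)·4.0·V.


sugar = (3.2 − 1.0)·4.0·17.1

150.4800 g


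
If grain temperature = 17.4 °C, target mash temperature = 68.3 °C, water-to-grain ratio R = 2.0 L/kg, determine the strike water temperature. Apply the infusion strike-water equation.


T_strike = (0.41/R)·(T_mash − T_grain) + T_mash
T_strike = (0.41/2.0)·(68.3 − 17.4) + 68.3

78.7345 °C


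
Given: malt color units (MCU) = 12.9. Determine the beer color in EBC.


SRM = 1.4922·MCU^0.6859;  EBC = SRM·1.97
SRM = 1.4922·12.9^0.6859 = 8.6215
EBC = 8.6215·1.97

16.9843 EBC


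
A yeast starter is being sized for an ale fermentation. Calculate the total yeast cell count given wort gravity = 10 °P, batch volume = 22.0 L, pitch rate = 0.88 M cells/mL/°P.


cells (billions) = rate · V_L · °P
cells = 0.88 · 22.0 · 10

193.6000 billion cells


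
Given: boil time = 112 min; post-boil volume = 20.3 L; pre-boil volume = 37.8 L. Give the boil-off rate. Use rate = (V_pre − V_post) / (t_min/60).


rate = (37.8 − 20.3) / (112/60)

9.3750 L/hr


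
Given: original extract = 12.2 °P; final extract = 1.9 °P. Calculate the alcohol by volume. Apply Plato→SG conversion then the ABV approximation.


SG = 259/(259 − P);  ABV = (OG − FG)·131.25
OG = 259/(259 − 12.2) = 1.0494
FG = 259/(259 − 1.9) = 1.0074
ABV = (1.0494 − 1.0074)·131.25

5.5181 % ABV


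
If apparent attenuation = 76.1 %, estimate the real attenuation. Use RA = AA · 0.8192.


RA = 76.1 · 0.8192

62.3411 %


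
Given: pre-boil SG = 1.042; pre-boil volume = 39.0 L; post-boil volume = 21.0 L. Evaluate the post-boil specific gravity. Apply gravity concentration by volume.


SG_post = 1 + (SG_pre − 1)·V_pre/V_post
pts_pre = (1.042 − 1)·1000 = 42.0000
pts_post = 42.0000·39.0/21.0 = 78.0000
SG_post = 1 + 78.0000/1000

1.0780
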